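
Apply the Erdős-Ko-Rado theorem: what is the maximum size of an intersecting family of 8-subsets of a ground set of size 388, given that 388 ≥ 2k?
max |F| = C(387, 7) = 244256876800992

The Erdős-Ko-Rado theorem states: for n ≥ 2k, an intersecting family of k-subsets of an n-element set has size at most C(n − 1, k − 1), with equality for 'star' families {A ⊆ [n] : |A| = k, i ∈ A} (fix an element i). For n = 388, k = 8: C(387, 7) = 244256876800992.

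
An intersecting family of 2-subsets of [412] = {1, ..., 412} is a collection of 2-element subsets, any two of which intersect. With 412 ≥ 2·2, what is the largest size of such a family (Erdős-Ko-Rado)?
max |F| = C(411, 1) = 411

The Erdős-Ko-Rado theorem states: for n ≥ 2k, an intersecting family of k-subsets of an n-element set has size at most C(n − 1, k − 1), with equality for 'star' families {A ⊆ [n] : |A| = k, i ∈ A} (fix an element i). For n = 412, k = 2: C(411, 1) = 411.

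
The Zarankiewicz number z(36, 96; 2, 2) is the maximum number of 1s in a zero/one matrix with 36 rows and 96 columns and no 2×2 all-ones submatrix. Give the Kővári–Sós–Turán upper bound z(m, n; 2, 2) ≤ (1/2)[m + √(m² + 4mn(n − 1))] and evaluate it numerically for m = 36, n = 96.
z(36, 96; 2, 2) ≤ (1/2)[36 + √(36² + 4·36·96·95)] = (1/2)[36 + √1314576] = 591.2748

Kővári–Sós–Turán: let r_1, ..., r_36 be the row sums and z = Σ r_i the total number of 1s. Each pair of columns can share at most one row with both entries 1 (else a 2×2 all-ones block appears), so Σ_i C(r_i, 2) ≤ C(96, 2) = 4560. By convexity Σ_i C(r_i, 2) ≥ 36·C(z/36, 2) = z(z − 36)/(2·36), giving z² − 36z − 36·96·95 ≤ 0 and hence z ≤ (1/2)[36 + √(1296 + 4·328320)] = (1/2)[36 + √1314576] ≈ (1/2)(36 + 1146.5496) = 591.2748.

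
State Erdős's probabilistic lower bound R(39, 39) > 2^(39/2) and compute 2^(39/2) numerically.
2^(39/2) = 741455.2002; so R(39, 39) > 741455.2002

Colour each edge of K_n uniformly at random with red/blue. The expected number of monochromatic K_39 is C(n, 39) · 2 · 2^(−C(39,2)). If C(n, 39) · 2^(1 − C(39,2)) < 1, then with positive probability no monochromatic K_39 exists, so R(39, 39) > n. The standard estimate C(n, 39) ≤ n^39/39! shows this inequality holds whenever n ≤ 2^(39/2) (since 39! · 2^(C(39,2) − 1) > 2^(39^2/2) ≥ n^39). Hence R(39, 39) > 2^(39/2) = 741455.2002.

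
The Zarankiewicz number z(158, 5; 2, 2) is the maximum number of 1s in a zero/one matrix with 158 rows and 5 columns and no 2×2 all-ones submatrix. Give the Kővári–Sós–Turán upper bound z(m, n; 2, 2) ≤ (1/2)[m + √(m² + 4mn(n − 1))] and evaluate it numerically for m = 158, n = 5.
z(158, 5; 2, 2) ≤ (1/2)[158 + √(158² + 4·158·5·4)] = (1/2)[158 + √37604] = 175.9588

Kővári–Sós–Turán: let r_1, ..., r_158 be the row sums and z = Σ r_i the total number of 1s. Each pair of columns can share at most one row with both entries 1 (else a 2×2 all-ones block appears), so Σ_i C(r_i, 2) ≤ C(5, 2) = 10. By convexity Σ_i C(r_i, 2) ≥ 158·C(z/158, 2) = z(z − 158)/(2·158), giving z² − 158z − 158·5·4 ≤ 0 and hence z ≤ (1/2)[158 + √(24964 + 4·3160)] = (1/2)[158 + √37604] ≈ (1/2)(158 + 193.9175) = 175.9588.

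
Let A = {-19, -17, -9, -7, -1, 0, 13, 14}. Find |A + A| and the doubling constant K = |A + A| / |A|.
K = |A + A| / |A| = 33/8

Enumerate A + A = {a + b : a, b ∈ A}. With |A| = 8, there are |A|^2 = 64 ordered sum pairs; collecting distinct values, A + A = {-38, -36, -34, -28, -26, -24, -20, -19, -18, -17, -16, -14, -10, -9, -8, -7, -6, -5, -4, -3, -2, -1, 0, 4, 5, 6, 7, 12, 13, 14, 26, 27, 28}, so |A + A| = 33. Thus K = 33/8. For comparison, the minimum possible |A + A| over all 8-element sets is 2·8 − 1 = 15 (so min K = 15/8), attained only by arithmetic progressions.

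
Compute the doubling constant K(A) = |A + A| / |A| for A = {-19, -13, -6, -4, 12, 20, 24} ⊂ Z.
K = |A + A| / |A| = 28/7 = 4

Enumerate A + A = {a + b : a, b ∈ A}. With |A| = 7, there are |A|^2 = 49 ordered sum pairs; collecting distinct values, A + A = {-38, -32, -26, -25, -23, -19, -17, -12, -10, -8, -7, -1, 1, 5, 6, 7, 8, 11, 14, 16, 18, 20, 24, 32, 36, 40, 44, 48}, so |A + A| = 28. Thus K = 28/7 = 4. For comparison, the minimum possible |A + A| over all 7-element sets is 2·7 − 1 = 13 (so min K = 13/7), attained only by arithmetic progressions.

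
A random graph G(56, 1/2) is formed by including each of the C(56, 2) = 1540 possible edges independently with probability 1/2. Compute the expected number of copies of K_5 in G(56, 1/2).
E[# K_5] = C(56, 5) · (1/2)^C(5, 2) = 3819816 / 2^10 = 477477/128 = 3730.2890625

For each 5-subset S of vertices (there are C(56, 5) = 3819816 such S), let X_S = 1 if S induces a K_5 (all C(5, 2) = 10 edges present). Then P(X_S = 1) = (1/2)^10 = 1/1024. By linearity of expectation, E[# K_5] = C(56, 5) · (1/2)^10 = 3819816 / 1024 = 477477/128 = 3730.2890625.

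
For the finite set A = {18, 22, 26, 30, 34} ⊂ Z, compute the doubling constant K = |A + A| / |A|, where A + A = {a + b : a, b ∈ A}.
K = |A + A| / |A| = 9/5

Enumerate A + A = {a + b : a, b ∈ A}. With |A| = 5, there are |A|^2 = 25 ordered sum pairs; collecting distinct values, A + A = {36, 40, 44, 48, 52, 56, 60, 64, 68}, so |A + A| = 9. Thus K = 9/5. Here |A + A| = 2|A| − 1 = 9, the minimum possible — so K = 9/5 is minimal, which holds iff A is an arithmetic progression.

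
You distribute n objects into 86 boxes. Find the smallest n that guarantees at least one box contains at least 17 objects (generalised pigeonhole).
n = (17 − 1)·86 + 1 = 1377

By the generalised pigeonhole principle, to guarantee some box contains ≥ r objects we need more than (r − 1) · k objects total. Threshold: n = (r − 1) · k + 1. With r = 17 and k = 86: n = 16 · 86 + 1 = 1376 + 1 = 1377. For n = 1376 = 16 · 86, we can put exactly 16 objects in every box, avoiding 17 in any single one — so 1377 is tight.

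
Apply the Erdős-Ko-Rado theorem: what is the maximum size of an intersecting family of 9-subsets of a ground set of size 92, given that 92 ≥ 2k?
max |F| = C(91, 8) = 84986896995

The Erdős-Ko-Rado theorem states: for n ≥ 2k, an intersecting family of k-subsets of an n-element set has size at most C(n − 1, k − 1), with equality for 'star' families {A ⊆ [n] : |A| = k, i ∈ A} (fix an element i). For n = 92, k = 9: C(91, 8) = 84986896995.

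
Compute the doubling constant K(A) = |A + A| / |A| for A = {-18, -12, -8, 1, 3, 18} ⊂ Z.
K = |A + A| / |A| = 20/6 = 10/3

Enumerate A + A = {a + b : a, b ∈ A}. With |A| = 6, there are |A|^2 = 36 ordered sum pairs; collecting distinct values, A + A = {-36, -30, -26, -24, -20, -17, -16, -15, -11, -9, -7, -5, 0, 2, 4, 6, 10, 19, 21, 36}, so |A + A| = 20. Thus K = 20/6 = 10/3. For comparison, the minimum possible |A + A| over all 6-element sets is 2·6 − 1 = 11 (so min K = 11/6), attained only by arithmetic progressions.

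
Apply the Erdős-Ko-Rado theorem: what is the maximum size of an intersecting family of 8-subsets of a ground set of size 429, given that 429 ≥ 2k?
max |F| = C(428, 7) = 496887774778680

Erdős-Ko-Rado (1961): when n ≥ 2k, max |F| = C(n−1, k−1). The bound is attained by the star {A : i ∈ A} for any fixed i ∈ [n]. Here C(429−1, 8−1) = C(428, 7) = 496887774778680.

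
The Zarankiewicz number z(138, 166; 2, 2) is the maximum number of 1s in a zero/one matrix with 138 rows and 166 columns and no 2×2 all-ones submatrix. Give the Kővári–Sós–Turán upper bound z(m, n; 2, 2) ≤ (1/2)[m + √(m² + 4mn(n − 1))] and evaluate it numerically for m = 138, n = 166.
z(138, 166; 2, 2) ≤ (1/2)[138 + √(138² + 4·138·166·165)] = (1/2)[138 + √15138324] = 2014.4

Kővári–Sós–Turán: let r_1, ..., r_138 be the row sums and z = Σ r_i the total number of 1s. Each pair of columns can share at most one row with both entries 1 (else a 2×2 all-ones block appears), so Σ_i C(r_i, 2) ≤ C(166, 2) = 13695. By convexity Σ_i C(r_i, 2) ≥ 138·C(z/138, 2) = z(z − 138)/(2·138), giving z² − 138z − 138·166·165 ≤ 0 and hence z ≤ (1/2)[138 + √(19044 + 4·3779820)] = (1/2)[138 + √15138324] ≈ (1/2)(138 + 3890.7999) = 2014.4.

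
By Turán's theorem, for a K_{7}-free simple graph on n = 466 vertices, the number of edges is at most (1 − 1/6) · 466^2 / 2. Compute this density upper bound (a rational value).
Turán density bound = (5/6) · 466^2/2 = 271445/3 ≈ 90481.6667

Turán's theorem: ex(n, K_{r+1}) is achieved by the complete r-partite Turán graph T(n, r) with parts as balanced as possible, and is at most (1 − 1/r) · n^2/2. For r = 6, n = 466: the density bound is (5/6) · 217156/2 = 271445/3 ≈ 90481.6667. The integer-valued extremum is e(T(466, 6)) = 90481, which is strictly less than the density bound 271445/3 since 6 ∤ 466 (the parts of T(466, 6) cannot all be equal).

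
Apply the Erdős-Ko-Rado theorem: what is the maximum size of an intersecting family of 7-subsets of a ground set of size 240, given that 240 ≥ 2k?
max |F| = C(239, 6) = 242988897333

Erdős-Ko-Rado (1961): when n ≥ 2k, max |F| = C(n−1, k−1). The bound is attained by the star {A : i ∈ A} for any fixed i ∈ [n]. Here C(240−1, 7−1) = C(239, 6) = 242988897333.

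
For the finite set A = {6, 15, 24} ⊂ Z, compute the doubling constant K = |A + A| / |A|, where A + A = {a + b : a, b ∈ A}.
K = |A + A| / |A| = 5/3

Enumerate A + A = {a + b : a, b ∈ A}. With |A| = 3, there are |A|^2 = 9 ordered sum pairs; collecting distinct values, A + A = {12, 21, 30, 39, 48}, so |A + A| = 5. Thus K = 5/3. Here |A + A| = 2|A| − 1 = 5, the minimum possible — so K = 5/3 is minimal, which holds iff A is an arithmetic progression.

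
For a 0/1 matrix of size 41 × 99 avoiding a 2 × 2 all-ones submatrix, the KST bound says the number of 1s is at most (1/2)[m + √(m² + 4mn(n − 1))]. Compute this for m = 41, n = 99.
z(41, 99; 2, 2) ≤ (1/2)[41 + √(41² + 4·41·99·98)] = (1/2)[41 + √1592809] = 651.5327

Kővári–Sós–Turán: let r_1, ..., r_41 be the row sums and z = Σ r_i the total number of 1s. Each pair of columns can share at most one row with both entries 1 (else a 2×2 all-ones block appears), so Σ_i C(r_i, 2) ≤ C(99, 2) = 4851. By convexity Σ_i C(r_i, 2) ≥ 41·C(z/41, 2) = z(z − 41)/(2·41), giving z² − 41z − 41·99·98 ≤ 0 and hence z ≤ (1/2)[41 + √(1681 + 4·397782)] = (1/2)[41 + √1592809] ≈ (1/2)(41 + 1262.0654) = 651.5327.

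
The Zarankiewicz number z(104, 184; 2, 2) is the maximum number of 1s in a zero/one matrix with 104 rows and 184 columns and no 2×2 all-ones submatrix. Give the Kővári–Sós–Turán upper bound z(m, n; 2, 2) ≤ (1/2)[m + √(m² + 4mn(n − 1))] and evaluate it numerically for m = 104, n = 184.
z(104, 184; 2, 2) ≤ (1/2)[104 + √(104² + 4·104·184·183)] = (1/2)[104 + √14018368] = 1924.0556

Kővári–Sós–Turán: let r_1, ..., r_104 be the row sums and z = Σ r_i the total number of 1s. Each pair of columns can share at most one row with both entries 1 (else a 2×2 all-ones block appears), so Σ_i C(r_i, 2) ≤ C(184, 2) = 16836. By convexity Σ_i C(r_i, 2) ≥ 104·C(z/104, 2) = z(z − 104)/(2·104), giving z² − 104z − 104·184·183 ≤ 0 and hence z ≤ (1/2)[104 + √(10816 + 4·3501888)] = (1/2)[104 + √14018368] ≈ (1/2)(104 + 3744.1111) = 1924.0556.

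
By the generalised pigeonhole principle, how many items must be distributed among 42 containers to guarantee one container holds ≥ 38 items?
n = (38 − 1)·42 + 1 = 1555

By the generalised pigeonhole principle, to guarantee some box contains ≥ r objects we need more than (r − 1) · k objects total. Threshold: n = (r − 1) · k + 1. With r = 38 and k = 42: n = 37 · 42 + 1 = 1554 + 1 = 1555. For n = 1554 = 37 · 42, we can put exactly 37 objects in every box, avoiding 38 in any single one — so 1555 is tight.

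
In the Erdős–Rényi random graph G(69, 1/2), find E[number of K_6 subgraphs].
E[# K_6] = C(69, 6) · (1/2)^C(6, 2) = 119877472 / 2^15 = 3746171/1024 ≈ 3658.370117

For each 6-subset S of vertices (there are C(69, 6) = 119877472 such S), let X_S = 1 if S induces a K_6 (all C(6, 2) = 15 edges present). Then P(X_S = 1) = (1/2)^15 = 1/32768. By linearity of expectation, E[# K_6] = C(69, 6) · (1/2)^15 = 119877472 / 32768 = 3746171/1024 ≈ 3658.370117.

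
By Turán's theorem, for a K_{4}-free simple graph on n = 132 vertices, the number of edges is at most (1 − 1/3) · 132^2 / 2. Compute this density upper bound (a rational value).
Turán density bound = (2/3) · 132^2/2 = 5808

Turán's theorem: ex(n, K_{r+1}) is achieved by the complete r-partite Turán graph T(n, r) with parts as balanced as possible, and is at most (1 − 1/r) · n^2/2. For r = 3, n = 132: the density bound is (2/3) · 17424/2 = 5808. Since 3 ∣ 132, the Turán graph T(132, 3) has parts of equal size 44, and its edge count e(T(132, 3)) = 5808 attains the density bound exactly.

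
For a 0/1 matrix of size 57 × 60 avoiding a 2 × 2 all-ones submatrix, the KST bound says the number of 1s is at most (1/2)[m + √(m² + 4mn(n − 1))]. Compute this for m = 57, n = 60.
z(57, 60; 2, 2) ≤ (1/2)[57 + √(57² + 4·57·60·59)] = (1/2)[57 + √810369] = 478.6025

Kővári–Sós–Turán: let r_1, ..., r_57 be the row sums and z = Σ r_i the total number of 1s. Each pair of columns can share at most one row with both entries 1 (else a 2×2 all-ones block appears), so Σ_i C(r_i, 2) ≤ C(60, 2) = 1770. By convexity Σ_i C(r_i, 2) ≥ 57·C(z/57, 2) = z(z − 57)/(2·57), giving z² − 57z − 57·60·59 ≤ 0 and hence z ≤ (1/2)[57 + √(3249 + 4·201780)] = (1/2)[57 + √810369] ≈ (1/2)(57 + 900.205) = 478.6025.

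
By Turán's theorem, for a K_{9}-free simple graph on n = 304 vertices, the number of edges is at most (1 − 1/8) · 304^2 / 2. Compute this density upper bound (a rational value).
Turán density bound = (7/8) · 304^2/2 = 40432

Turán's theorem: ex(n, K_{r+1}) is achieved by the complete r-partite Turán graph T(n, r) with parts as balanced as possible, and is at most (1 − 1/r) · n^2/2. For r = 8, n = 304: the density bound is (7/8) · 92416/2 = 40432. Since 8 ∣ 304, the Turán graph T(304, 8) has parts of equal size 38, and its edge count e(T(304, 8)) = 40432 attains the density bound exactly.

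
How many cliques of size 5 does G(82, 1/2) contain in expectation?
E[# K_5] = C(82, 5) · (1/2)^C(5, 2) = 27285336 / 2^10 = 3410667/128 = 26645.8359375

For each 5-subset S of vertices (there are C(82, 5) = 27285336 such S), let X_S = 1 if S induces a K_5 (all C(5, 2) = 10 edges present). Then P(X_S = 1) = (1/2)^10 = 1/1024. By linearity of expectation, E[# K_5] = C(82, 5) · (1/2)^10 = 27285336 / 1024 = 3410667/128 = 26645.8359375.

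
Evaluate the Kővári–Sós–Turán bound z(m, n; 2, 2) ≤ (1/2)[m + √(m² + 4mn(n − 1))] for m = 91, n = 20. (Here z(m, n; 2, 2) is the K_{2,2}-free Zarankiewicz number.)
z(91, 20; 2, 2) ≤ (1/2)[91 + √(91² + 4·91·20·19)] = (1/2)[91 + √146601] = 236.9426

Kővári–Sós–Turán: let r_1, ..., r_91 be the row sums and z = Σ r_i the total number of 1s. Each pair of columns can share at most one row with both entries 1 (else a 2×2 all-ones block appears), so Σ_i C(r_i, 2) ≤ C(20, 2) = 190. By convexity Σ_i C(r_i, 2) ≥ 91·C(z/91, 2) = z(z − 91)/(2·91), giving z² − 91z − 91·20·19 ≤ 0 and hence z ≤ (1/2)[91 + √(8281 + 4·34580)] = (1/2)[91 + √146601] ≈ (1/2)(91 + 382.8851) = 236.9426.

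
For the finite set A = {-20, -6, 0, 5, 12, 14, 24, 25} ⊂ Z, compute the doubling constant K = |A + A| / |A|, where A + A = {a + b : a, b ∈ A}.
K = |A + A| / |A| = 32/8 = 4

Enumerate A + A = {a + b : a, b ∈ A}. With |A| = 8, there are |A|^2 = 64 ordered sum pairs; collecting distinct values, A + A = {-40, -26, -20, -15, -12, -8, -6, -1, 0, 4, 5, 6, 8, 10, 12, 14, 17, 18, 19, 24, 25, 26, 28, 29, 30, 36, 37, 38, 39, 48, 49, 50}, so |A + A| = 32. Thus K = 32/8 = 4. For comparison, the minimum possible |A + A| over all 8-element sets is 2·8 − 1 = 15 (so min K = 15/8), attained only by arithmetic progressions.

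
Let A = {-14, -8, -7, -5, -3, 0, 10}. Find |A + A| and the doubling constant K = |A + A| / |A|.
K = |A + A| / |A| = 25/7

Enumerate A + A = {a + b : a, b ∈ A}. With |A| = 7, there are |A|^2 = 49 ordered sum pairs; collecting distinct values, A + A = {-28, -22, -21, -19, -17, -16, -15, -14, -13, -12, -11, -10, -8, -7, -6, -5, -4, -3, 0, 2, 3, 5, 7, 10, 20}, so |A + A| = 25. Thus K = 25/7. For comparison, the minimum possible |A + A| over all 7-element sets is 2·7 − 1 = 13 (so min K = 13/7), attained only by arithmetic progressions.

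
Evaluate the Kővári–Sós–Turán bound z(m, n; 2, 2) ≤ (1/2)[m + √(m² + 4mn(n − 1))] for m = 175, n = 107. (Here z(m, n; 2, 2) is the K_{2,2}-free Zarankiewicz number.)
z(175, 107; 2, 2) ≤ (1/2)[175 + √(175² + 4·175·107·106)] = (1/2)[175 + √7970025] = 1499.0616

Kővári–Sós–Turán: let r_1, ..., r_175 be the row sums and z = Σ r_i the total number of 1s. Each pair of columns can share at most one row with both entries 1 (else a 2×2 all-ones block appears), so Σ_i C(r_i, 2) ≤ C(107, 2) = 5671. By convexity Σ_i C(r_i, 2) ≥ 175·C(z/175, 2) = z(z − 175)/(2·175), giving z² − 175z − 175·107·106 ≤ 0 and hence z ≤ (1/2)[175 + √(30625 + 4·1984850)] = (1/2)[175 + √7970025] ≈ (1/2)(175 + 2823.1233) = 1499.0616.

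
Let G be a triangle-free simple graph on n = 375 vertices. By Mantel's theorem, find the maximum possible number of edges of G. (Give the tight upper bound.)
ex(375, K_3) = ⌊375^2/4⌋ = 35156

Mantel (1907): a triangle-free graph on n vertices has at most ⌊n^2/4⌋ edges, with equality for the complete bipartite graph K_{⌊n/2⌋, ⌈n/2⌉}. For n = 375: ⌊375^2/4⌋ = ⌊140625/4⌋ = 35156. The extremal graph is K_{187, 188}, which has 187·188 = 35156 edges.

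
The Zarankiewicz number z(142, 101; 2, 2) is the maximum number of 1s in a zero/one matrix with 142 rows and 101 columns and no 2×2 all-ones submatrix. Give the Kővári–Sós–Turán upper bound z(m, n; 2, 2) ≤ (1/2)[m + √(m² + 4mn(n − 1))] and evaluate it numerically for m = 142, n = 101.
z(142, 101; 2, 2) ≤ (1/2)[142 + √(142² + 4·142·101·100)] = (1/2)[142 + √5756964] = 1270.6837

Kővári–Sós–Turán: let r_1, ..., r_142 be the row sums and z = Σ r_i the total number of 1s. Each pair of columns can share at most one row with both entries 1 (else a 2×2 all-ones block appears), so Σ_i C(r_i, 2) ≤ C(101, 2) = 5050. By convexity Σ_i C(r_i, 2) ≥ 142·C(z/142, 2) = z(z − 142)/(2·142), giving z² − 142z − 142·101·100 ≤ 0 and hence z ≤ (1/2)[142 + √(20164 + 4·1434200)] = (1/2)[142 + √5756964] ≈ (1/2)(142 + 2399.3674) = 1270.6837.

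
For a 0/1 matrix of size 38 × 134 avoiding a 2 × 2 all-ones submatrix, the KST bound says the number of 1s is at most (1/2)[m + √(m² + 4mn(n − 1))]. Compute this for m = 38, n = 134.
z(38, 134; 2, 2) ≤ (1/2)[38 + √(38² + 4·38·134·133)] = (1/2)[38 + √2710388] = 842.1628

Kővári–Sós–Turán: let r_1, ..., r_38 be the row sums and z = Σ r_i the total number of 1s. Each pair of columns can share at most one row with both entries 1 (else a 2×2 all-ones block appears), so Σ_i C(r_i, 2) ≤ C(134, 2) = 8911. By convexity Σ_i C(r_i, 2) ≥ 38·C(z/38, 2) = z(z − 38)/(2·38), giving z² − 38z − 38·134·133 ≤ 0 and hence z ≤ (1/2)[38 + √(1444 + 4·677236)] = (1/2)[38 + √2710388] ≈ (1/2)(38 + 1646.3256) = 842.1628.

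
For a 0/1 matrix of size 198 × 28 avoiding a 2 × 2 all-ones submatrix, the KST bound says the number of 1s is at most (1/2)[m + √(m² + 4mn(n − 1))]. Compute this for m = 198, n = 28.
z(198, 28; 2, 2) ≤ (1/2)[198 + √(198² + 4·198·28·27)] = (1/2)[198 + √637956] = 498.3607

Kővári–Sós–Turán: let r_1, ..., r_198 be the row sums and z = Σ r_i the total number of 1s. Each pair of columns can share at most one row with both entries 1 (else a 2×2 all-ones block appears), so Σ_i C(r_i, 2) ≤ C(28, 2) = 378. By convexity Σ_i C(r_i, 2) ≥ 198·C(z/198, 2) = z(z − 198)/(2·198), giving z² − 198z − 198·28·27 ≤ 0 and hence z ≤ (1/2)[198 + √(39204 + 4·149688)] = (1/2)[198 + √637956] ≈ (1/2)(198 + 798.7215) = 498.3607.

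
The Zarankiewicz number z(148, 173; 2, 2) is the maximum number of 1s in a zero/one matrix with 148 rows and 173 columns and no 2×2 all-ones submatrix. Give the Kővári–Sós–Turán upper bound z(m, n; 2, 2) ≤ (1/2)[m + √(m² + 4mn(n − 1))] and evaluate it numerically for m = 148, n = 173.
z(148, 173; 2, 2) ≤ (1/2)[148 + √(148² + 4·148·173·172)] = (1/2)[148 + √17637456] = 2173.8486

Kővári–Sós–Turán: let r_1, ..., r_148 be the row sums and z = Σ r_i the total number of 1s. Each pair of columns can share at most one row with both entries 1 (else a 2×2 all-ones block appears), so Σ_i C(r_i, 2) ≤ C(173, 2) = 14878. By convexity Σ_i C(r_i, 2) ≥ 148·C(z/148, 2) = z(z − 148)/(2·148), giving z² − 148z − 148·173·172 ≤ 0 and hence z ≤ (1/2)[148 + √(21904 + 4·4403888)] = (1/2)[148 + √17637456] ≈ (1/2)(148 + 4199.6971) = 2173.8486.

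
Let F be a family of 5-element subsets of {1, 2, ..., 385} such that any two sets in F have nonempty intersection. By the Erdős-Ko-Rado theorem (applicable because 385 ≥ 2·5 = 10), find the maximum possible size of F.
max |F| = C(384, 4) = 891881376

The Erdős-Ko-Rado theorem states: for n ≥ 2k, an intersecting family of k-subsets of an n-element set has size at most C(n − 1, k − 1), with equality for 'star' families {A ⊆ [n] : |A| = k, i ∈ A} (fix an element i). For n = 385, k = 5: C(384, 4) = 891881376.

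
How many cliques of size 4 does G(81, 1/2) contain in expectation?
E[# K_4] = C(81, 4) · (1/2)^C(4, 2) = 1663740 / 2^6 = 415935/16 = 25995.9375

For each 4-subset S of vertices (there are C(81, 4) = 1663740 such S), let X_S = 1 if S induces a K_4 (all C(4, 2) = 6 edges present). Then P(X_S = 1) = (1/2)^6 = 1/64. By linearity of expectation, E[# K_4] = C(81, 4) · (1/2)^6 = 1663740 / 64 = 415935/16 = 25995.9375.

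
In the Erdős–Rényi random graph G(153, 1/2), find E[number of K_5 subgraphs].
E[# K_5] = C(153, 5) · (1/2)^C(5, 2) = 654045930 / 2^10 = 327022965/512 ≈ 638716.728516

For each 5-subset S of vertices (there are C(153, 5) = 654045930 such S), let X_S = 1 if S induces a K_5 (all C(5, 2) = 10 edges present). Then P(X_S = 1) = (1/2)^10 = 1/1024. By linearity of expectation, E[# K_5] = C(153, 5) · (1/2)^10 = 654045930 / 1024 = 327022965/512 ≈ 638716.728516.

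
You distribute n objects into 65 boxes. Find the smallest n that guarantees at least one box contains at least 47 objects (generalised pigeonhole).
n = (47 − 1)·65 + 1 = 2991

By the generalised pigeonhole principle, to guarantee some box contains ≥ r objects we need more than (r − 1) · k objects total. Threshold: n = (r − 1) · k + 1. With r = 47 and k = 65: n = 46 · 65 + 1 = 2990 + 1 = 2991. For n = 2990 = 46 · 65, we can put exactly 46 objects in every box, avoiding 47 in any single one — so 2991 is tight.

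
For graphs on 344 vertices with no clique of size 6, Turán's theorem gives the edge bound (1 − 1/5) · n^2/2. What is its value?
Turán density bound = (4/5) · 344^2/2 = 236672/5 ≈ 47334.4

Turán's theorem: ex(n, K_{r+1}) is achieved by the complete r-partite Turán graph T(n, r) with parts as balanced as possible, and is at most (1 − 1/r) · n^2/2. For r = 5, n = 344: the density bound is (4/5) · 118336/2 = 236672/5 ≈ 47334.4. The integer-valued extremum is e(T(344, 5)) = 47334, which is strictly less than the density bound 236672/5 since 5 ∤ 344 (the parts of T(344, 5) cannot all be equal).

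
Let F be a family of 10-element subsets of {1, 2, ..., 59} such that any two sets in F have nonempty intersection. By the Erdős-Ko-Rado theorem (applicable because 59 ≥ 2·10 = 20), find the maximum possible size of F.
max |F| = C(58, 9) = 10648873950

Erdős-Ko-Rado (1961): when n ≥ 2k, max |F| = C(n−1, k−1). The bound is attained by the star {A : i ∈ A} for any fixed i ∈ [n]. Here C(59−1, 10−1) = C(58, 9) = 10648873950.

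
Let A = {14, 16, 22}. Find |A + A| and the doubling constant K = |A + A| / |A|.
K = |A + A| / |A| = 6/3 = 2

Enumerate A + A = {a + b : a, b ∈ A}. With |A| = 3, there are |A|^2 = 9 ordered sum pairs; collecting distinct values, A + A = {28, 30, 32, 36, 38, 44}, so |A + A| = 6. Thus K = 6/3 = 2. For comparison, the minimum possible |A + A| over all 3-element sets is 2·3 − 1 = 5 (so min K = 5/3), attained only by arithmetic progressions.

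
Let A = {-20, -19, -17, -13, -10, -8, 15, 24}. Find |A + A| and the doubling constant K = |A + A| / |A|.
K = |A + A| / |A| = 32/8 = 4

Enumerate A + A = {a + b : a, b ∈ A}. With |A| = 8, there are |A|^2 = 64 ordered sum pairs; collecting distinct values, A + A = {-40, -39, -38, -37, -36, -34, -33, -32, -30, -29, -28, -27, -26, -25, -23, -21, -20, -18, -16, -5, -4, -2, 2, 4, 5, 7, 11, 14, 16, 30, 39, 48}, so |A + A| = 32. Thus K = 32/8 = 4. For comparison, the minimum possible |A + A| over all 8-element sets is 2·8 − 1 = 15 (so min K = 15/8), attained only by arithmetic progressions.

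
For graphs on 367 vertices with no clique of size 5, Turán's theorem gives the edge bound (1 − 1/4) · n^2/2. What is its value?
Turán density bound = (3/4) · 367^2/2 = 404067/8 ≈ 50508.375

Turán's theorem: ex(n, K_{r+1}) is achieved by the complete r-partite Turán graph T(n, r) with parts as balanced as possible, and is at most (1 − 1/r) · n^2/2. For r = 4, n = 367: the density bound is (3/4) · 134689/2 = 404067/8 ≈ 50508.375. The integer-valued extremum is e(T(367, 4)) = 50508, which is strictly less than the density bound 404067/8 since 4 ∤ 367 (the parts of T(367, 4) cannot all be equal).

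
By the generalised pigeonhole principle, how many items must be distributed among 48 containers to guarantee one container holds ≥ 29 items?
n = (29 − 1)·48 + 1 = 1345

By the generalised pigeonhole principle, to guarantee some box contains ≥ r objects we need more than (r − 1) · k objects total. Threshold: n = (r − 1) · k + 1. With r = 29 and k = 48: n = 28 · 48 + 1 = 1344 + 1 = 1345. For n = 1344 = 28 · 48, we can put exactly 28 objects in every box, avoiding 29 in any single one — so 1345 is tight.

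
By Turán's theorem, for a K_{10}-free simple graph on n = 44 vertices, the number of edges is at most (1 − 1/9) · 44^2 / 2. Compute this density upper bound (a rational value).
Turán density bound = (8/9) · 44^2/2 = 7744/9 ≈ 860.4444

Turán's theorem: ex(n, K_{r+1}) is achieved by the complete r-partite Turán graph T(n, r) with parts as balanced as possible, and is at most (1 − 1/r) · n^2/2. For r = 9, n = 44: the density bound is (8/9) · 1936/2 = 7744/9 ≈ 860.4444. The integer-valued extremum is e(T(44, 9)) = 860, which is strictly less than the density bound 7744/9 since 9 ∤ 44 (the parts of T(44, 9) cannot all be equal).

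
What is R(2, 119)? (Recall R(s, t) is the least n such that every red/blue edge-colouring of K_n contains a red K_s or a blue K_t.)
R(2, 119) = 119

R(2, k) = k for all k ≥ 2: in a 2-colouring of K_k, either some edge is red (a red K_2) or all edges are blue (a blue K_k). And K_{118} coloured all-blue has no blue K_119, so R(2, 119) > 118. Hence R(2, 119) = 119.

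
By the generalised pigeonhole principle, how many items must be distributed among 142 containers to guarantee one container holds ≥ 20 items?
n = (20 − 1)·142 + 1 = 2699

By the generalised pigeonhole principle, to guarantee some box contains ≥ r objects we need more than (r − 1) · k objects total. Threshold: n = (r − 1) · k + 1. With r = 20 and k = 142: n = 19 · 142 + 1 = 2698 + 1 = 2699. For n = 2698 = 19 · 142, we can put exactly 19 objects in every box, avoiding 20 in any single one — so 2699 is tight.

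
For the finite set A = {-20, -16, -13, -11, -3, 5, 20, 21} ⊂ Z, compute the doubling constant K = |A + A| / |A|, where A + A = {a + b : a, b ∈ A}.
K = |A + A| / |A| = 34/8 = 17/4

Enumerate A + A = {a + b : a, b ∈ A}. With |A| = 8, there are |A|^2 = 64 ordered sum pairs; collecting distinct values, A + A = {-40, -36, -33, -32, -31, -29, -27, -26, -24, -23, -22, -19, -16, -15, -14, -11, -8, -6, 0, 1, 2, 4, 5, 7, 8, 9, 10, 17, 18, 25, 26, 40, 41, 42}, so |A + A| = 34. Thus K = 34/8 = 17/4. For comparison, the minimum possible |A + A| over all 8-element sets is 2·8 − 1 = 15 (so min K = 15/8), attained only by arithmetic progressions.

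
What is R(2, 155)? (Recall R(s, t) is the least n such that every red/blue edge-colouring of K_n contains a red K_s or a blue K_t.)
R(2, 155) = 155

R(2, k) = k for all k ≥ 2: in a 2-colouring of K_k, either some edge is red (a red K_2) or all edges are blue (a blue K_k). And K_{154} coloured all-blue has no blue K_155, so R(2, 155) > 154. Hence R(2, 155) = 155.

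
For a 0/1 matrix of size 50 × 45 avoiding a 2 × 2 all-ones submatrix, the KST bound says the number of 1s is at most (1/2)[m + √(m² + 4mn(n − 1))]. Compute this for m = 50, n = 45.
z(50, 45; 2, 2) ≤ (1/2)[50 + √(50² + 4·50·45·44)] = (1/2)[50 + √398500] = 340.6343

Kővári–Sós–Turán: let r_1, ..., r_50 be the row sums and z = Σ r_i the total number of 1s. Each pair of columns can share at most one row with both entries 1 (else a 2×2 all-ones block appears), so Σ_i C(r_i, 2) ≤ C(45, 2) = 990. By convexity Σ_i C(r_i, 2) ≥ 50·C(z/50, 2) = z(z − 50)/(2·50), giving z² − 50z − 50·45·44 ≤ 0 and hence z ≤ (1/2)[50 + √(2500 + 4·99000)] = (1/2)[50 + √398500] ≈ (1/2)(50 + 631.2686) = 340.6343.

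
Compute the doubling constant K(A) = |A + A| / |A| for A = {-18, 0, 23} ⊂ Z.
K = |A + A| / |A| = 6/3 = 2

Enumerate A + A = {a + b : a, b ∈ A}. With |A| = 3, there are |A|^2 = 9 ordered sum pairs; collecting distinct values, A + A = {-36, -18, 0, 5, 23, 46}, so |A + A| = 6. Thus K = 6/3 = 2. For comparison, the minimum possible |A + A| over all 3-element sets is 2·3 − 1 = 5 (so min K = 5/3), attained only by arithmetic progressions.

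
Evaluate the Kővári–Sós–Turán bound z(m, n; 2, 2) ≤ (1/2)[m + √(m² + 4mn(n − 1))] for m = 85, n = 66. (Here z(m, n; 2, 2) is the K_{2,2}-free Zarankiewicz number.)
z(85, 66; 2, 2) ≤ (1/2)[85 + √(85² + 4·85·66·65)] = (1/2)[85 + √1465825] = 647.8563

Kővári–Sós–Turán: let r_1, ..., r_85 be the row sums and z = Σ r_i the total number of 1s. Each pair of columns can share at most one row with both entries 1 (else a 2×2 all-ones block appears), so Σ_i C(r_i, 2) ≤ C(66, 2) = 2145. By convexity Σ_i C(r_i, 2) ≥ 85·C(z/85, 2) = z(z − 85)/(2·85), giving z² − 85z − 85·66·65 ≤ 0 and hence z ≤ (1/2)[85 + √(7225 + 4·364650)] = (1/2)[85 + √1465825] ≈ (1/2)(85 + 1210.7126) = 647.8563.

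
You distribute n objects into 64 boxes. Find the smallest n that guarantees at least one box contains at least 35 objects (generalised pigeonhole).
n = (35 − 1)·64 + 1 = 2177

By the generalised pigeonhole principle, to guarantee some box contains ≥ r objects we need more than (r − 1) · k objects total. Threshold: n = (r − 1) · k + 1. With r = 35 and k = 64: n = 34 · 64 + 1 = 2176 + 1 = 2177. For n = 2176 = 34 · 64, we can put exactly 34 objects in every box, avoiding 35 in any single one — so 2177 is tight.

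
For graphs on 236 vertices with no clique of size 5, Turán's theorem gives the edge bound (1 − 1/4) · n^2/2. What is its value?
Turán density bound = (3/4) · 236^2/2 = 20886

Turán's theorem: ex(n, K_{r+1}) is achieved by the complete r-partite Turán graph T(n, r) with parts as balanced as possible, and is at most (1 − 1/r) · n^2/2. For r = 4, n = 236: the density bound is (3/4) · 55696/2 = 20886. Since 4 ∣ 236, the Turán graph T(236, 4) has parts of equal size 59, and its edge count e(T(236, 4)) = 20886 attains the density bound exactly.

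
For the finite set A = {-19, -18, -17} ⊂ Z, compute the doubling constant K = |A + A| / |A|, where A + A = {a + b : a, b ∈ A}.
K = |A + A| / |A| = 5/3

Enumerate A + A = {a + b : a, b ∈ A}. With |A| = 3, there are |A|^2 = 9 ordered sum pairs; collecting distinct values, A + A = {-38, -37, -36, -35, -34}, so |A + A| = 5. Thus K = 5/3. Here |A + A| = 2|A| − 1 = 5, the minimum possible — so K = 5/3 is minimal, which holds iff A is an arithmetic progression.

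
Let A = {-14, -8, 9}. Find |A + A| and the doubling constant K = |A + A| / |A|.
K = |A + A| / |A| = 6/3 = 2

Enumerate A + A = {a + b : a, b ∈ A}. With |A| = 3, there are |A|^2 = 9 ordered sum pairs; collecting distinct values, A + A = {-28, -22, -16, -5, 1, 18}, so |A + A| = 6. Thus K = 6/3 = 2. For comparison, the minimum possible |A + A| over all 3-element sets is 2·3 − 1 = 5 (so min K = 5/3), attained only by arithmetic progressions.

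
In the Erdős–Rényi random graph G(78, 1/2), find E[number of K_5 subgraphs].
E[# K_5] = C(78, 5) · (1/2)^C(5, 2) = 21111090 / 2^10 = 10555545/512 ≈ 20616.298828

For each 5-subset S of vertices (there are C(78, 5) = 21111090 such S), let X_S = 1 if S induces a K_5 (all C(5, 2) = 10 edges present). Then P(X_S = 1) = (1/2)^10 = 1/1024. By linearity of expectation, E[# K_5] = C(78, 5) · (1/2)^10 = 21111090 / 1024 = 10555545/512 ≈ 20616.298828.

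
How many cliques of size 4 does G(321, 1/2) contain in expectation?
E[# K_4] = C(321, 4) · (1/2)^C(4, 2) = 434171760 / 2^6 = 27135735/4 = 6783933.75

For each 4-subset S of vertices (there are C(321, 4) = 434171760 such S), let X_S = 1 if S induces a K_4 (all C(4, 2) = 6 edges present). Then P(X_S = 1) = (1/2)^6 = 1/64. By linearity of expectation, E[# K_4] = C(321, 4) · (1/2)^6 = 434171760 / 64 = 27135735/4 = 6783933.75.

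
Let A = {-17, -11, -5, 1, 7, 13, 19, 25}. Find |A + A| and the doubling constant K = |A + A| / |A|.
K = |A + A| / |A| = 15/8

Enumerate A + A = {a + b : a, b ∈ A}. With |A| = 8, there are |A|^2 = 64 ordered sum pairs; collecting distinct values, A + A = {-34, -28, -22, -16, -10, -4, 2, 8, 14, 20, 26, 32, 38, 44, 50}, so |A + A| = 15. Thus K = 15/8. Here |A + A| = 2|A| − 1 = 15, the minimum possible — so K = 15/8 is minimal, which holds iff A is an arithmetic progression.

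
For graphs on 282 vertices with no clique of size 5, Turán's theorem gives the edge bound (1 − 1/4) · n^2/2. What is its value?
Turán density bound = (3/4) · 282^2/2 = 59643/2 ≈ 29821.5

Turán's theorem: ex(n, K_{r+1}) is achieved by the complete r-partite Turán graph T(n, r) with parts as balanced as possible, and is at most (1 − 1/r) · n^2/2. For r = 4, n = 282: the density bound is (3/4) · 79524/2 = 59643/2 ≈ 29821.5. The integer-valued extremum is e(T(282, 4)) = 29821, which is strictly less than the density bound 59643/2 since 4 ∤ 282 (the parts of T(282, 4) cannot all be equal).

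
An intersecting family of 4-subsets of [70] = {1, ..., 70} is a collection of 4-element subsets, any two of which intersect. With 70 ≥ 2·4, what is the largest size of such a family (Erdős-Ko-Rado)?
max |F| = C(69, 3) = 52394

Erdős-Ko-Rado (1961): when n ≥ 2k, max |F| = C(n−1, k−1). The bound is attained by the star {A : i ∈ A} for any fixed i ∈ [n]. Here C(70−1, 4−1) = C(69, 3) = 52394.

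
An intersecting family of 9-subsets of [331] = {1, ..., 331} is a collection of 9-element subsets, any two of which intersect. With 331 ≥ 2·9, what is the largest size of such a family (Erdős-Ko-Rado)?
max |F| = C(330, 8) = 3202280747619525

The Erdős-Ko-Rado theorem states: for n ≥ 2k, an intersecting family of k-subsets of an n-element set has size at most C(n − 1, k − 1), with equality for 'star' families {A ⊆ [n] : |A| = k, i ∈ A} (fix an element i). For n = 331, k = 9: C(330, 8) = 3202280747619525.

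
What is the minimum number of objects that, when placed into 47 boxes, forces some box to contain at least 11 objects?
n = (11 − 1)·47 + 1 = 471

By the generalised pigeonhole principle, to guarantee some box contains ≥ r objects we need more than (r − 1) · k objects total. Threshold: n = (r − 1) · k + 1. With r = 11 and k = 47: n = 10 · 47 + 1 = 470 + 1 = 471. For n = 470 = 10 · 47, we can put exactly 10 objects in every box, avoiding 11 in any single one — so 471 is tight.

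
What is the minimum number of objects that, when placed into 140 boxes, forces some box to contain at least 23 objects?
n = (23 − 1)·140 + 1 = 3081

By the generalised pigeonhole principle, to guarantee some box contains ≥ r objects we need more than (r − 1) · k objects total. Threshold: n = (r − 1) · k + 1. With r = 23 and k = 140: n = 22 · 140 + 1 = 3080 + 1 = 3081. For n = 3080 = 22 · 140, we can put exactly 22 objects in every box, avoiding 23 in any single one — so 3081 is tight.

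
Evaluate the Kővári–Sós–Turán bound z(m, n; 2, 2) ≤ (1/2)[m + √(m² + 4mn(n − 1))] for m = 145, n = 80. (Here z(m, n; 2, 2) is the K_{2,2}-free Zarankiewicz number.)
z(145, 80; 2, 2) ≤ (1/2)[145 + √(145² + 4·145·80·79)] = (1/2)[145 + √3686625] = 1032.5293

Kővári–Sós–Turán: let r_1, ..., r_145 be the row sums and z = Σ r_i the total number of 1s. Each pair of columns can share at most one row with both entries 1 (else a 2×2 all-ones block appears), so Σ_i C(r_i, 2) ≤ C(80, 2) = 3160. By convexity Σ_i C(r_i, 2) ≥ 145·C(z/145, 2) = z(z − 145)/(2·145), giving z² − 145z − 145·80·79 ≤ 0 and hence z ≤ (1/2)[145 + √(21025 + 4·916400)] = (1/2)[145 + √3686625] ≈ (1/2)(145 + 1920.0586) = 1032.5293.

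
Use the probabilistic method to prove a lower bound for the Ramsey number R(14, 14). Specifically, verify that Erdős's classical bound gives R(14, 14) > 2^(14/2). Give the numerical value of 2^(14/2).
2^(14/2) = 128; so R(14, 14) > 128

Colour each edge of K_n uniformly at random with red/blue. The expected number of monochromatic K_14 is C(n, 14) · 2 · 2^(−C(14,2)). If C(n, 14) · 2^(1 − C(14,2)) < 1, then with positive probability no monochromatic K_14 exists, so R(14, 14) > n. The standard estimate C(n, 14) ≤ n^14/14! shows this inequality holds whenever n ≤ 2^(14/2) (since 14! · 2^(C(14,2) − 1) > 2^(14^2/2) ≥ n^14). Hence R(14, 14) > 2^(14/2) = 128.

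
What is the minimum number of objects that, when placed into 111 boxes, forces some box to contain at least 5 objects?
n = (5 − 1)·111 + 1 = 445

By the generalised pigeonhole principle, to guarantee some box contains ≥ r objects we need more than (r − 1) · k objects total. Threshold: n = (r − 1) · k + 1. With r = 5 and k = 111: n = 4 · 111 + 1 = 444 + 1 = 445. For n = 444 = 4 · 111, we can put exactly 4 objects in every box, avoiding 5 in any single one — so 445 is tight.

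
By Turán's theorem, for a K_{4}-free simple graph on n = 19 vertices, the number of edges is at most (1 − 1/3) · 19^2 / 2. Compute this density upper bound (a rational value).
Turán density bound = (2/3) · 19^2/2 = 361/3 ≈ 120.3333

Turán's theorem: ex(n, K_{r+1}) is achieved by the complete r-partite Turán graph T(n, r) with parts as balanced as possible, and is at most (1 − 1/r) · n^2/2. For r = 3, n = 19: the density bound is (2/3) · 361/2 = 361/3 ≈ 120.3333. The integer-valued extremum is e(T(19, 3)) = 120, which is strictly less than the density bound 361/3 since 3 ∤ 19 (the parts of T(19, 3) cannot all be equal).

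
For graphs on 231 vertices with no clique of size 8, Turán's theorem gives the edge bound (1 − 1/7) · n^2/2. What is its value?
Turán density bound = (6/7) · 231^2/2 = 22869

Turán's theorem: ex(n, K_{r+1}) is achieved by the complete r-partite Turán graph T(n, r) with parts as balanced as possible, and is at most (1 − 1/r) · n^2/2. For r = 7, n = 231: the density bound is (6/7) · 53361/2 = 22869. Since 7 ∣ 231, the Turán graph T(231, 7) has parts of equal size 33, and its edge count e(T(231, 7)) = 22869 attains the density bound exactly.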